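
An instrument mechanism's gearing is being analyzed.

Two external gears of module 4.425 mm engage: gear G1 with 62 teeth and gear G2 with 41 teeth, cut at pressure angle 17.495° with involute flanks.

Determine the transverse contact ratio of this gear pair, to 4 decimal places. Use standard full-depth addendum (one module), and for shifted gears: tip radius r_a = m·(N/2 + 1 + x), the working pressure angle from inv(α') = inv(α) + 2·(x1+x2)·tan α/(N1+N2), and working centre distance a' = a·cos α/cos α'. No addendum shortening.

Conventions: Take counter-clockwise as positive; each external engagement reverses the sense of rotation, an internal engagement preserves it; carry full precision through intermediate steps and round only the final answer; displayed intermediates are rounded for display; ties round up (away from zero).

single-mesh involute tooth geometry (62T engaging 41T at module 4.425)
base radii: r_b1 = 130.829722, r_b2 = 86.516429
tip radii: r_a1 = 141.600000, r_a2 = 95.137500
no profile shift: α' = α, a' = a
action lengths: √(r_a1²−r_b1²) = 54.167738, √(r_a2²−r_b2²) = 39.573368
base pitch p_b = π·m·cos α = 13.258506
CR = (54.167738 + 39.573368 − 227.887500·sin 17.49500°)/13.258506 = 1.903154
contact ratio ≈ 1.9032

1.9032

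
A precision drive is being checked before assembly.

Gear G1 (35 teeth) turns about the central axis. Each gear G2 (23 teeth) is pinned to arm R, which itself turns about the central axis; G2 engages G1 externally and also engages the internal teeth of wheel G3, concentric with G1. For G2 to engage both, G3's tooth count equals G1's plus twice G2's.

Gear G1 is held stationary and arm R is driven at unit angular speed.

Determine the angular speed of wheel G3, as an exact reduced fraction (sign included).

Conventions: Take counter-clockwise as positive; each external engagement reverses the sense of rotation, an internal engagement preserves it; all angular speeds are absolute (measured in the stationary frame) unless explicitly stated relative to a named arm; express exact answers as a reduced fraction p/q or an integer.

planetary set (35T centre, 23T on arm, 81T internal) — Willis relation
ring teeth: 35 + 2·23 = 81
35(ω_sun−ω_arm) = −81(ω_ring−ω_arm),  ω_sun = 0, ω_arm = 1
ω_ring = 1 − (35/81)(0−1) = 116/81
exact speed ratio = 116/81

116/81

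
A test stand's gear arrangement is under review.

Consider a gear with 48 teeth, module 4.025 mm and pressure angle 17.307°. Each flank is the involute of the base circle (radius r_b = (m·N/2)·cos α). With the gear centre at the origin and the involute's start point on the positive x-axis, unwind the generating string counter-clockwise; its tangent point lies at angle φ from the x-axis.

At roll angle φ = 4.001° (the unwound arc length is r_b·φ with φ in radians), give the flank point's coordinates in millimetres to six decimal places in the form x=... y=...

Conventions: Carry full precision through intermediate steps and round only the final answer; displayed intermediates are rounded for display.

single-mesh involute tooth geometry (48T wheel at module 4.025)
pitch radius r_p = m·N/2 = 4.025·48/2 = 96.600000
base radius r_b = r_p·cos α = 96.600000·cos 17.307° = 92.226383
roll angle φ = 4.001° = 0.06983062 rad
x = r_b·(cos φ + φ·sin φ) = 92.450971
y = r_b·(sin φ − φ·cos φ) = 0.010463

x=92.450971 y=0.010463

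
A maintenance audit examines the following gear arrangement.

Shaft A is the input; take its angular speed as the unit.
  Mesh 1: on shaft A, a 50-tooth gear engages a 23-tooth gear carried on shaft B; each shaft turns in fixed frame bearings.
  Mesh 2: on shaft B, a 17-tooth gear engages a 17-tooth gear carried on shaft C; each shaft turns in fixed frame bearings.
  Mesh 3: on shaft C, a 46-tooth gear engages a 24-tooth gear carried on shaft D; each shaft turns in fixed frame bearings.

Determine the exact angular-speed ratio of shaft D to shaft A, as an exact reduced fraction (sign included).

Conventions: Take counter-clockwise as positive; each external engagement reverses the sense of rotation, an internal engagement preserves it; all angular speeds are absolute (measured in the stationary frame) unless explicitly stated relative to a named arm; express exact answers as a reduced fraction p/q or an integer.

class = fixed-axis compound train [3 meshes; 3 ratios multiply, 3 sense flips]
mesh 1 [50T→23T]: running ratio 50/23, sense −
mesh 2 [17T→17T]: running ratio 50/23, sense +
mesh 3 [46T→24T]: running ratio 25/6, sense −
ω_out/ω_in = -25/6

-25/6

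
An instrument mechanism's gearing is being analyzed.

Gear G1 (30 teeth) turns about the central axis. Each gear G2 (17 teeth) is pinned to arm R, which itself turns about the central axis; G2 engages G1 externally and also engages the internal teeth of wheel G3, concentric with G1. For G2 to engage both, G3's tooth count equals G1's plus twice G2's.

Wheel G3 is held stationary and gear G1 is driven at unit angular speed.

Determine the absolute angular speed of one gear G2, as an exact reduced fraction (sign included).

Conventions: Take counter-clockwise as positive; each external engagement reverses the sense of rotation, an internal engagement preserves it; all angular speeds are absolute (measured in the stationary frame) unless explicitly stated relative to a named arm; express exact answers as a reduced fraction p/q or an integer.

-15/17

topology: planetary set — G1 30T / G2 17T / G3 64T, arm = carrier (Willis)
ring teeth: 30 + 2·17 = 64
30(ω_sun−ω_arm) = −64(ω_ring−ω_arm),  ω_ring = 0, ω_sun = 1
30(1−ω_arm) = −64(0−ω_arm)  ⇒  94·ω_arm = 30  ⇒  ω_arm = 15/47
sun–planet mesh: 30·(1−15/47) = −17·(ω_p−ω_arm)  ⇒  ω_p−ω_arm = -960/799
ω_p = 15/47 − 960/799 = -15/17
exact speed ratio = -15/17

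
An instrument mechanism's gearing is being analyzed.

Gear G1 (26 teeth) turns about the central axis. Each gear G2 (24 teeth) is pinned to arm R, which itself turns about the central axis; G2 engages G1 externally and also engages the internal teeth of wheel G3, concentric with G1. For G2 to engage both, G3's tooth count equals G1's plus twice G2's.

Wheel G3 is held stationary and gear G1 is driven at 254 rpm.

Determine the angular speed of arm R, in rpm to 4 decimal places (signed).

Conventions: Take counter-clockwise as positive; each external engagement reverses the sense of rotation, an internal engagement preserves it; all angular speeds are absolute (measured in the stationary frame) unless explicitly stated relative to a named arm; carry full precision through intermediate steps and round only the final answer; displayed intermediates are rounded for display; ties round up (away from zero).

planetary set (26T centre, 24T on arm, 74T internal) — Willis relation
normalise by the input: solve with ω_sun = 1, then scale by 254 rpm
ring teeth: 26 + 2·24 = 74
26(ω_sun−ω_arm) = −74(ω_ring−ω_arm),  ω_ring = 0, ω_sun = 1
26(1−ω_arm) = −74(0−ω_arm)  ⇒  100·ω_arm = 26  ⇒  ω_arm = 13/50
scale: ω_arm = 13/50 × 254 rpm = +66.0400 rpm

+66.0400 rpm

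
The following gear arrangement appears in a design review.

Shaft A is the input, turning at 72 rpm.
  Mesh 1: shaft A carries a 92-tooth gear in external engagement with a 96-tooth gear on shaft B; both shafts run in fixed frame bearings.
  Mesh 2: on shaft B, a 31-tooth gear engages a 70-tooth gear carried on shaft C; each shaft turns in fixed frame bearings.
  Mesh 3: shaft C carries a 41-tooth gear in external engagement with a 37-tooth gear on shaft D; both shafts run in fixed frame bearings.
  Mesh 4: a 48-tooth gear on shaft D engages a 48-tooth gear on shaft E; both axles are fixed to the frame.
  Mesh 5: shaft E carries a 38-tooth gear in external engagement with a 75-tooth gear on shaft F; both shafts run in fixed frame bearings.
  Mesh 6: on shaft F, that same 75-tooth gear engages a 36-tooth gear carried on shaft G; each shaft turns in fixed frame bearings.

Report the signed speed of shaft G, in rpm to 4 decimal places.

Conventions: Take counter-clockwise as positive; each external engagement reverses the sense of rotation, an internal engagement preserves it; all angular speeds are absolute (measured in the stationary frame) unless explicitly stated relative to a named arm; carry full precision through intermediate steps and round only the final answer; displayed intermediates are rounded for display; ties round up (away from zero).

+35.7418 rpm

class = fixed-axis compound train [6 meshes; 6 ratios multiply, 6 sense flips]
mesh 1 [92T→96T]: ω = 72.0000×92/96 = 69.0000 rpm, sense flips to −
mesh 2 [31T→70T]: ω = 69.0000×31/70 = 30.5571 rpm, sense flips to +
mesh 3 [41T→37T]: ω = 30.5571×41/37 = 33.8606 rpm, sense flips to −
mesh 4 [48T→48T]: ω = 33.8606×48/48 = 33.8606 rpm, sense flips to +
mesh 5 [38T→75T]: ω = 33.8606×38/75 = 17.1560 rpm, sense flips to −
mesh 6 [75T→36T]: ω = 17.1560×75/36 = 35.7418 rpm, sense flips to +
signed output speed = +35.7418 rpm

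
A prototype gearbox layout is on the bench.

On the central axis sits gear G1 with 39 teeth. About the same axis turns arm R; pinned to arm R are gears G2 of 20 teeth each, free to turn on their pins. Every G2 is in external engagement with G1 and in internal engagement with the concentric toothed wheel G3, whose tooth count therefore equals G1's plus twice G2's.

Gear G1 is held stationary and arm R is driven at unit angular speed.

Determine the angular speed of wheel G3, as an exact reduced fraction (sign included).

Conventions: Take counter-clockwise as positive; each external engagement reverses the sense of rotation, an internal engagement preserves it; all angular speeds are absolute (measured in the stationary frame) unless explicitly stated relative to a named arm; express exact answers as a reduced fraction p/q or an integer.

118/79

planetary set (39T centre, 20T on arm, 79T internal) — Willis relation
ring teeth: 39 + 2·20 = 79
39(ω_sun−ω_arm) = −79(ω_ring−ω_arm),  ω_sun = 0, ω_arm = 1
ω_ring = 1 − (39/79)(0−1) = 118/79
exact speed ratio = 118/79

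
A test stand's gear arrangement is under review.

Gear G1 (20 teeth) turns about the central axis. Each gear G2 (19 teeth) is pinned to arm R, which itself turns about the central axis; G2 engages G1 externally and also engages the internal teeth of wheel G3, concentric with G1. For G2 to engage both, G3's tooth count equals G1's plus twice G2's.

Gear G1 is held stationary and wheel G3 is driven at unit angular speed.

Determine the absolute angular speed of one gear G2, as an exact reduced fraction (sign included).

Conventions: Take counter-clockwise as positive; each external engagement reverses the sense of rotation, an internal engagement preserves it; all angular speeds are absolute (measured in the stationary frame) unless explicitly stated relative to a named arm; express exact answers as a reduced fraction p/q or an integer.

29/19

recognized (axles ride arm R): planetary set, 20/19/58 teeth
ring teeth: 20 + 2·19 = 58
20(ω_sun−ω_arm) = −58(ω_ring−ω_arm),  ω_sun = 0, ω_ring = 1
20(0−ω_arm) = −58(1−ω_arm)  ⇒  78·ω_arm = 58  ⇒  ω_arm = 29/39
sun–planet mesh: 20·(0−29/39) = −19·(ω_p−ω_arm)  ⇒  ω_p−ω_arm = 580/741
ω_p = 29/39 + 580/741 = 29/19
exact speed ratio = 29/19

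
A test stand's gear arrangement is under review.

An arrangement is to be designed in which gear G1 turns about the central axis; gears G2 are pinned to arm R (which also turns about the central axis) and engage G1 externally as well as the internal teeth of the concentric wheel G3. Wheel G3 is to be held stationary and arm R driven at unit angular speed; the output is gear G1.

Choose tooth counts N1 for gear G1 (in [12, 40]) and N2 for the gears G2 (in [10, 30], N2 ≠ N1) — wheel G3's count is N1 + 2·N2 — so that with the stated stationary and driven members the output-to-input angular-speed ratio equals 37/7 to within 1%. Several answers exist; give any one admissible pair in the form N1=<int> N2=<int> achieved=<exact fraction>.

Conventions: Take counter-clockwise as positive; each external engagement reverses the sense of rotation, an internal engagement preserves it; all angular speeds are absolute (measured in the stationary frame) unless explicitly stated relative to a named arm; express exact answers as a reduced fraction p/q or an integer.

topology: planetary set — design target 37/7, arm = carrier (Willis)
Willis with ω_ring = 0: ω_sun/ω_arm = (N1+N3)/N1; set equal to 37/7  ⇒  N3/N1 = 37/7 − 1 = 30/7
N3 = N1 + 2·N2  ⇒  N2/N1 = (N3/N1 − 1)/2 = (30/7 − 1)/2 = 23/14
smallest multiple with N1 ≥ 12 and N2 ≥ 10: k = 1  ⇒  N1 = 1·14 = 14, N2 = 1·23 = 23 (N1 ≤ 40, N2 ≤ 30, N2 ≠ N1 ✓), N3 = 14 + 2·23 = 60
check: (N1+N3)/N1 with N1 = 14, N3 = 60 gives 37/7; |achieved − target| = 0 ≤ 37/700 ✓

N1=14 N2=23 achieved=37/7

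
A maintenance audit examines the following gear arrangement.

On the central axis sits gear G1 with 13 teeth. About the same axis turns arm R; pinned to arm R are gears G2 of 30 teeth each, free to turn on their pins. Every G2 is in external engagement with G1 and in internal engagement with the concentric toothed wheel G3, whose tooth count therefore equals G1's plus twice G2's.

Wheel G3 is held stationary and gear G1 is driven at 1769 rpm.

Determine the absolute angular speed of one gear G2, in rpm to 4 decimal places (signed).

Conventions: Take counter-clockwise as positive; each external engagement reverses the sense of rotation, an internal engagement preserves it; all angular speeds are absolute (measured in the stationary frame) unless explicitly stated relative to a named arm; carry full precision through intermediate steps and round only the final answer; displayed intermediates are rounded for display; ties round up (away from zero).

class = planetary set [G3 = 13+2·30 = 73; Willis about the carrier]
normalise by the input: solve with ω_sun = 1, then scale by 1769 rpm
ring teeth: 13 + 2·30 = 73
13(ω_sun−ω_arm) = −73(ω_ring−ω_arm),  ω_ring = 0, ω_sun = 1
13(1−ω_arm) = −73(0−ω_arm)  ⇒  86·ω_arm = 13  ⇒  ω_arm = 13/86
sun–planet mesh: 13·(1−13/86) = −30·(ω_p−ω_arm)  ⇒  ω_p−ω_arm = -949/2580
ω_p = 13/86 − 949/2580 = -13/60
scale: ω_p = -13/60 × 1769 rpm = -383.2833 rpm

-383.2833 rpm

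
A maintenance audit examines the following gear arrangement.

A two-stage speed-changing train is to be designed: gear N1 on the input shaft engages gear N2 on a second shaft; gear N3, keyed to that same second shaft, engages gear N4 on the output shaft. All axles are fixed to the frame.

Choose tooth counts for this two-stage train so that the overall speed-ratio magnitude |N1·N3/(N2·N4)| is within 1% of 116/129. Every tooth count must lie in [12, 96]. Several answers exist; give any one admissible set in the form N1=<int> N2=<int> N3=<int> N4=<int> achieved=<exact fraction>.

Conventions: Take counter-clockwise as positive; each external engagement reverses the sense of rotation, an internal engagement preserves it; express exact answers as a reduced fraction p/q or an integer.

2-stage fixed-axis compound train for ratio 116/129
target = 116/129 in lowest terms: an exact hit needs N1·N3 = k·116 and N2·N4 = k·129 for one integer k, every count in [12, 96]; additionally prefer no 1:1 stage (N1 ≠ N2, N3 ≠ N4)
k = 1…3: no 1:1-free in-range split of k·116 and k·129 into factor pairs; take k = 4
k = 4: N1·N3 = 464 = 16·29, N2·N4 = 516 = 12·43
achieved = 16·29/(12·43) = 116/129; |achieved − target| = 0 ≤ 29/3225 ✓

N1=16 N2=12 N3=29 N4=43 achieved=116/129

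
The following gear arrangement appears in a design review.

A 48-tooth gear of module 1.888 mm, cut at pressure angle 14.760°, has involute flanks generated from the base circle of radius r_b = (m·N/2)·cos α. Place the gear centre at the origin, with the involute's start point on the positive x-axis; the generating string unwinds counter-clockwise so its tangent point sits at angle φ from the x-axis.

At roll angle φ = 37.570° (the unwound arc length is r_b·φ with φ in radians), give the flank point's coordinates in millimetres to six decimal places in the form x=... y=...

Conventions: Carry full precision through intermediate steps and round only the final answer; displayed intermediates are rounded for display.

class = single-mesh tooth geometry [base-circle involute, m = 1.888, 48T]
pitch radius r_p = m·N/2 = 1.888·48/2 = 45.312000
base radius r_b = r_p·cos α = 45.312000·cos 14.760° = 43.816771
roll angle φ = 37.570° = 0.65572020 rad
x = r_b·(cos φ + φ·sin φ) = 52.248058
y = r_b·(sin φ − φ·cos φ) = 3.943531

x=52.248058 y=3.943531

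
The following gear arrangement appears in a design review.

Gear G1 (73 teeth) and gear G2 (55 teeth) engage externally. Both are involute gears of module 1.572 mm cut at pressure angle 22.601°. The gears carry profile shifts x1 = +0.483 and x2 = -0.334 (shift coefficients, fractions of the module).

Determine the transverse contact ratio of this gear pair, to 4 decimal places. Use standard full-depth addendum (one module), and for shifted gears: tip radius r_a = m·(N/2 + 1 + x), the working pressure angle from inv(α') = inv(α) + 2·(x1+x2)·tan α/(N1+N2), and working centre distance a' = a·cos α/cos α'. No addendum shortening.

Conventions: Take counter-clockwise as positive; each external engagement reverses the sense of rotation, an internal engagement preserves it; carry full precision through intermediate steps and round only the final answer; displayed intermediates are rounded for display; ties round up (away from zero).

1.6365

topology: single-mesh involute geometry — m = 1.572, 73T/55T pair
base radii: r_b1 = 52.971571, r_b2 = 39.910088
tip radii: r_a1 = 59.709276, r_a2 = 44.276952
inv(α') = inv(22.601°) + 2·(+0.483-0.334)·tan α/(73+55) = 0.02278759  ⇒  α' = 22.91651°
a' = a·cos α / cos α' = 100.6080·cos 22.601°/cos 22.91651° = 100.840686
action lengths: √(r_a1²−r_b1²) = 27.553771, √(r_a2²−r_b2²) = 19.173768
base pitch p_b = π·m·cos α = 4.559318
CR = (27.553771 + 19.173768 − 100.840686·sin 22.91651°)/4.559318 = 1.636484
contact ratio ≈ 1.6365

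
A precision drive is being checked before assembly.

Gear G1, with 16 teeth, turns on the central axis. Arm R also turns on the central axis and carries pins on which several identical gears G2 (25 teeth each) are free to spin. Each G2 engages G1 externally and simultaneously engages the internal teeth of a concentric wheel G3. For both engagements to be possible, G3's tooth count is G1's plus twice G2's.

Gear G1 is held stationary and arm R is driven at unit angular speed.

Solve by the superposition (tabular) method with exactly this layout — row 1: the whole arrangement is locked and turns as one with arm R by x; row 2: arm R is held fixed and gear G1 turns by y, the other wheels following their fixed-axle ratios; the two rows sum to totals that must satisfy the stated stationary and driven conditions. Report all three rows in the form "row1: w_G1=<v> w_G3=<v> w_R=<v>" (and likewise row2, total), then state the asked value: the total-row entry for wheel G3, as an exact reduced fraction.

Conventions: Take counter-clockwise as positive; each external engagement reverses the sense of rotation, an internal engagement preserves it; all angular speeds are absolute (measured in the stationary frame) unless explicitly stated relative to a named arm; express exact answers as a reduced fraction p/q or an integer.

topology: planetary set — G1 16T / G2 25T / G3 66T, arm = carrier (Willis)
row 1 (train locked, turned with arm): all members turn x
row 2: sun turns y, ring = −(16/66)·y, arm 0
boundary: total ω_sun = x + y = 0 and total ω_arm = x = 1  ⇒  y = -1, x = 1
row 2 ring = −(16/66)·(-1) = 8/33
totals (row 1 + row 2): sun 1 + (-1) = 0, ring 1 + 8/33 = 41/33, arm 1 + 0 = 1
asked cell (total, ring) = 41/33

row1: w_G1=1 w_G3=1 w_R=1
row2: w_G1=-1 w_G3=8/33 w_R=0
total: w_G1=0 w_G3=41/33 w_R=1
asked value: 41/33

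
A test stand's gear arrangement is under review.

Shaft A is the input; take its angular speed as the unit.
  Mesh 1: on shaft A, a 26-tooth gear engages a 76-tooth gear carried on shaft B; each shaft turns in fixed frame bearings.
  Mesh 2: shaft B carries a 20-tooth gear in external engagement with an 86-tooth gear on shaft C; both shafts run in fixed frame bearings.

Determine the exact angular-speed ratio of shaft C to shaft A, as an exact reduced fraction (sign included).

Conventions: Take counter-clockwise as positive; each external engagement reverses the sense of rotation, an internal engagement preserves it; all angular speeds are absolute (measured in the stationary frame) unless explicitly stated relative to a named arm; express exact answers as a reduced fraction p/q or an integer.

65/817

class = fixed-axis compound train [2 meshes; 2 ratios multiply, 2 sense flips]
mesh 1 [26T→76T]: running ratio 13/38, sense −
mesh 2 [20T→86T]: running ratio 65/817, sense +
ω_out/ω_in = 65/817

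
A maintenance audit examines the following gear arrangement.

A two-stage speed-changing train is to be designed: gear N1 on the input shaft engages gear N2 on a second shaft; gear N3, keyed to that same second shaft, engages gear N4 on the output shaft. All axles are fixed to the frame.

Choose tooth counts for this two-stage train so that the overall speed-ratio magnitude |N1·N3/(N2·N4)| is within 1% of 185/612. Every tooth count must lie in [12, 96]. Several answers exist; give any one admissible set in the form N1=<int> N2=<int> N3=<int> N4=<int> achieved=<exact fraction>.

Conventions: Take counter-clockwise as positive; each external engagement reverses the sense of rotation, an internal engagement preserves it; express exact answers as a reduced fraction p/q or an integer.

N1=15 N2=27 N3=37 N4=68 achieved=185/612

class = fixed-axis compound train [2-stage, 185/612 wanted]
target = 185/612 in lowest terms: an exact hit needs N1·N3 = k·185 and N2·N4 = k·612 for one integer k, every count in [12, 96]; additionally prefer no 1:1 stage (N1 ≠ N2, N3 ≠ N4)
k = 1…2: no 1:1-free in-range split of k·185 and k·612 into factor pairs; take k = 3
k = 3: N1·N3 = 555 = 15·37, N2·N4 = 1836 = 27·68
achieved = 15·37/(27·68) = 185/612; |achieved − target| = 0 ≤ 37/12240 ✓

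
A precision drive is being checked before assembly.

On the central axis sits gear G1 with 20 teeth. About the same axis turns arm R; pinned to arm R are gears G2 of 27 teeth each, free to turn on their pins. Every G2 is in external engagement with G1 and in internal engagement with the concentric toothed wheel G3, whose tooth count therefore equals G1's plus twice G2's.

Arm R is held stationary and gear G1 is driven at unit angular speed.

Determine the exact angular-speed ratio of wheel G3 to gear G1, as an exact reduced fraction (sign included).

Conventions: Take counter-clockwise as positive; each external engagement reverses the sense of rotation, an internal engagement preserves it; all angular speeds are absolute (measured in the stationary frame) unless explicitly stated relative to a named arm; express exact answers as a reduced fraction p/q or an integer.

topology: planetary set — G1 20T / G2 27T / G3 74T, arm = carrier (Willis)
ring teeth: 20 + 2·27 = 74
20(ω_sun−ω_arm) = −74(ω_ring−ω_arm),  ω_arm = 0, ω_sun = 1
ω_ring = 0 − (20/74)(1−0) = -10/37
ω_out/ω_in = -10/37

-10/37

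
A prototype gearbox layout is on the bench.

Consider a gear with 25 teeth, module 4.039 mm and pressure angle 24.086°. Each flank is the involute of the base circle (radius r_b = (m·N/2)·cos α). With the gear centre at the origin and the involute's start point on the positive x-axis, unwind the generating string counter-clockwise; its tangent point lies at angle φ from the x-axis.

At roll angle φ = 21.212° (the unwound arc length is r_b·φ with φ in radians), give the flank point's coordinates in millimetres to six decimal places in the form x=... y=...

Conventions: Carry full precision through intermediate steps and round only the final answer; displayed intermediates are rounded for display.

x=49.143058 y=0.768979

recognized (one wheel, involute flank): single-mesh tooth geometry, m = 4.039, N = 25
pitch radius r_p = m·N/2 = 4.039·25/2 = 50.487500
base radius r_b = r_p·cos α = 50.487500·cos 24.086° = 46.091751
roll angle φ = 21.212° = 0.37021924 rad
x = r_b·(cos φ + φ·sin φ) = 49.143058
y = r_b·(sin φ − φ·cos φ) = 0.768979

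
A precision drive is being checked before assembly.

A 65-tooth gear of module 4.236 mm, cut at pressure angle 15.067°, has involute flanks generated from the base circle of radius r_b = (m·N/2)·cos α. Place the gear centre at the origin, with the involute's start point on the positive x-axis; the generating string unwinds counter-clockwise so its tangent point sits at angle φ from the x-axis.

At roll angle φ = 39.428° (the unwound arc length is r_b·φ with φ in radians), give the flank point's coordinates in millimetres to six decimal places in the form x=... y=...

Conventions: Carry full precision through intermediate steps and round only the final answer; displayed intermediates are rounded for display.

topology: single-mesh involute geometry — m = 4.236, N = 65
pitch radius r_p = m·N/2 = 4.236·65/2 = 137.670000
base radius r_b = r_p·cos α = 137.670000·cos 15.067° = 132.937251
roll angle φ = 39.428° = 0.68814842 rad
x = r_b·(cos φ + φ·sin φ) = 160.783870
y = r_b·(sin φ − φ·cos φ) = 13.767806

x=160.783870 y=13.767806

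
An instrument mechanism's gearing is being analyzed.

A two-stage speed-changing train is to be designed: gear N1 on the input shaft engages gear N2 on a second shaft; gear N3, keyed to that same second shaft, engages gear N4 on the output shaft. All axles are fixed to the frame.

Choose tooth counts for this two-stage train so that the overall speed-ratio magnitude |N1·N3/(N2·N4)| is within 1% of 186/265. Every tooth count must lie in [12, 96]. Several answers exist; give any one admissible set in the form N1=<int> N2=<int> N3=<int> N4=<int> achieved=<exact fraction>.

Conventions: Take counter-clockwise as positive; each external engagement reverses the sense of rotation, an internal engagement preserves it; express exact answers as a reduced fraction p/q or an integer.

N1=18 N2=15 N3=31 N4=53 achieved=186/265

class = fixed-axis compound train [2-stage, 186/265 wanted]
target = 186/265 in lowest terms: an exact hit needs N1·N3 = k·186 and N2·N4 = k·265 for one integer k, every count in [12, 96]; additionally prefer no 1:1 stage (N1 ≠ N2, N3 ≠ N4)
k = 1…2: no 1:1-free in-range split of k·186 and k·265 into factor pairs; take k = 3
k = 3: N1·N3 = 558 = 18·31, N2·N4 = 795 = 15·53
achieved = 18·31/(15·53) = 186/265; |achieved − target| = 0 ≤ 93/13250 ✓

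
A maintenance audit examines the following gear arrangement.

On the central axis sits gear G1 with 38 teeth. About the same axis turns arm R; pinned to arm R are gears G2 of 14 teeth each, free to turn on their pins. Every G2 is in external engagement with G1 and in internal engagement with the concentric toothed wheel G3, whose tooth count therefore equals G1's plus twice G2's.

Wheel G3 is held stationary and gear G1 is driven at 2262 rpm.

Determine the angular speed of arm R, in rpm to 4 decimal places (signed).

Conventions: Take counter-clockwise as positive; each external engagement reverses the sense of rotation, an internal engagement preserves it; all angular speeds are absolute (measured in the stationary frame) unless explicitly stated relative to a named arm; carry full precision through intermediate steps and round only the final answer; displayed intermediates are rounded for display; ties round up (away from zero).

+826.5000 rpm

recognized (axles ride arm R): planetary set, 38/14/66 teeth
normalise by the input: solve with ω_sun = 1, then scale by 2262 rpm
ring teeth: 38 + 2·14 = 66
38(ω_sun−ω_arm) = −66(ω_ring−ω_arm),  ω_ring = 0, ω_sun = 1
38(1−ω_arm) = −66(0−ω_arm)  ⇒  104·ω_arm = 38  ⇒  ω_arm = 19/52
scale: ω_arm = 19/52 × 2262 rpm = +826.5000 rpm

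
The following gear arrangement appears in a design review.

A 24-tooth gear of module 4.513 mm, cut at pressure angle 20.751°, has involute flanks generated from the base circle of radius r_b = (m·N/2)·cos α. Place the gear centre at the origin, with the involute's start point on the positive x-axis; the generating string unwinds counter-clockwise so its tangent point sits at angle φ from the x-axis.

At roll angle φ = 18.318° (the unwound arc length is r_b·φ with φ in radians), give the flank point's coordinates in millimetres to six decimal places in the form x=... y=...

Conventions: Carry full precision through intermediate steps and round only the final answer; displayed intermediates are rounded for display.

x=53.165291 y=0.546031

topology: single-mesh involute geometry — m = 4.513, N = 24
pitch radius r_p = m·N/2 = 4.513·24/2 = 54.156000
base radius r_b = r_p·cos α = 54.156000·cos 20.751° = 50.642848
roll angle φ = 18.318° = 0.31970941 rad
x = r_b·(cos φ + φ·sin φ) = 53.165291
y = r_b·(sin φ − φ·cos φ) = 0.546031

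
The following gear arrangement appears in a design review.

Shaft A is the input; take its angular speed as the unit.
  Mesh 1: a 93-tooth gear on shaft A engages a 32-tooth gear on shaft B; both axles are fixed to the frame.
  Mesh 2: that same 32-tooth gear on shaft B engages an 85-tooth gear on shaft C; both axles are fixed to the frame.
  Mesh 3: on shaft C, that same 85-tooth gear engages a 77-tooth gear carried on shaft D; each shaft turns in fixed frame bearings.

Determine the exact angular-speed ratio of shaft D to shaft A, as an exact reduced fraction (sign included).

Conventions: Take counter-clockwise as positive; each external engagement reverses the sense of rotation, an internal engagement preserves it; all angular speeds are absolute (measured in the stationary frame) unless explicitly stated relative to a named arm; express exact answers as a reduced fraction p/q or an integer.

-93/77

class = fixed-axis compound train [3 meshes; 3 ratios multiply, 3 sense flips]
mesh 1 [93T→32T]: running ratio 93/32, sense −
mesh 2 [32T→85T]: running ratio 93/85, sense +
mesh 3 [85T→77T]: running ratio 93/77, sense −
ω_out/ω_in = -93/77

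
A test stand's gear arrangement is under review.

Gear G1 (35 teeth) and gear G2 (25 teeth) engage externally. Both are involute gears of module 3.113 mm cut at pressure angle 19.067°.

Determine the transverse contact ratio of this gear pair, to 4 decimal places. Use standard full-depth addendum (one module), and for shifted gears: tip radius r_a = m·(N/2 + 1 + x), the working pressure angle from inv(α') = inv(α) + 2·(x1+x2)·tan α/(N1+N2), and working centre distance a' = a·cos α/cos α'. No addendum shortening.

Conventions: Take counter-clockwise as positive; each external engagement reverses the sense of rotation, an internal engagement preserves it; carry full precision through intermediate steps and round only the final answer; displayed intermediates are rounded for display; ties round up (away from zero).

recognized (one external pair, fixed centres): single-mesh tooth geometry, m = 3.113, N1 = 35, N2 = 25
base radii: r_b1 = 51.488713, r_b2 = 36.777652
tip radii: r_a1 = 57.590500, r_a2 = 42.025500
no profile shift: α' = α, a' = a
action lengths: √(r_a1²−r_b1²) = 25.798801, √(r_a2²−r_b2²) = 20.335854
base pitch p_b = π·m·cos α = 9.243232
CR = (25.798801 + 20.335854 − 93.390000·sin 19.06700°)/9.243232 = 1.690600
contact ratio ≈ 1.6906

1.6906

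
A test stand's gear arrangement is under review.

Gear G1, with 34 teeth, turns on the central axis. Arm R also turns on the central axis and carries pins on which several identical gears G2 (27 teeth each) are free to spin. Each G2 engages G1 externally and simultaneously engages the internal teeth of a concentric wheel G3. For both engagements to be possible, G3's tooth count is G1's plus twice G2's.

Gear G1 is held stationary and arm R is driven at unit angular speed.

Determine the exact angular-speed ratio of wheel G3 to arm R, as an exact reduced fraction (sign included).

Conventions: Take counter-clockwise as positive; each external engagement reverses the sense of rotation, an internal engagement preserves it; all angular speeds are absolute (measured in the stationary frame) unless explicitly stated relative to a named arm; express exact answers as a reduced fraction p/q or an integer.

recognized (axles ride arm R): planetary set, 34/27/88 teeth
ring teeth: 34 + 2·27 = 88
34(ω_sun−ω_arm) = −88(ω_ring−ω_arm),  ω_sun = 0, ω_arm = 1
ω_ring = 1 − (34/88)(0−1) = 61/44
ω_out/ω_in = 61/44

61/44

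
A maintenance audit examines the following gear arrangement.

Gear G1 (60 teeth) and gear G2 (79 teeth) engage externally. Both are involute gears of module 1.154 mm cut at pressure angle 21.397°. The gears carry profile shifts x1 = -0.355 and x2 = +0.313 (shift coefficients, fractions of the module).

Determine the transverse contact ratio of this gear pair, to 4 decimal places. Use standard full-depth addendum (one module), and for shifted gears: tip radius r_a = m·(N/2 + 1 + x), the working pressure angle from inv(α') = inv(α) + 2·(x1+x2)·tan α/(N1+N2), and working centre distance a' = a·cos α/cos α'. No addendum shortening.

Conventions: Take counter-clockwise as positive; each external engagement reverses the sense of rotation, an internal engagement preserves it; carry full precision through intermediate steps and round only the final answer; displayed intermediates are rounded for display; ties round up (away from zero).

1.7302

class = single-mesh tooth geometry [involute pair 60T × 79T, m = 1.154]
base radii: r_b1 = 32.233814, r_b2 = 42.441188
tip radii: r_a1 = 35.364330, r_a2 = 47.098202
inv(α') = inv(21.397°) + 2·(-0.355+0.313)·tan α/(60+79) = 0.01815042  ⇒  α' = 21.30823°
a' = a·cos α / cos α' = 80.2030·cos 21.397°/cos 21.30823° = 80.154436
action lengths: √(r_a1²−r_b1²) = 14.547065, √(r_a2²−r_b2²) = 20.420240
base pitch p_b = π·m·cos α = 3.375517
CR = (14.547065 + 20.420240 − 80.154436·sin 21.30823°)/3.375517 = 1.730218
contact ratio ≈ 1.7302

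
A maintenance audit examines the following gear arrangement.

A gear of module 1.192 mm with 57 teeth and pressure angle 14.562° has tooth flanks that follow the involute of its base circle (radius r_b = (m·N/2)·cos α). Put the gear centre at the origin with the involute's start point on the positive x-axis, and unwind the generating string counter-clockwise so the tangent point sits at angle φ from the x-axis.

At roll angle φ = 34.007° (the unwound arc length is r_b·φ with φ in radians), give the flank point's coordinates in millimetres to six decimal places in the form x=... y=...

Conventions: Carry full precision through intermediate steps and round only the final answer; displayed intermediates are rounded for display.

x=38.172158 y=2.211971

recognized (one wheel, involute flank): single-mesh tooth geometry, m = 1.192, N = 57
pitch radius r_p = m·N/2 = 1.192·57/2 = 33.972000
base radius r_b = r_p·cos α = 33.972000·cos 14.562° = 32.880688
roll angle φ = 34.007° = 0.59353412 rad
x = r_b·(cos φ + φ·sin φ) = 38.172158
y = r_b·(sin φ − φ·cos φ) = 2.211971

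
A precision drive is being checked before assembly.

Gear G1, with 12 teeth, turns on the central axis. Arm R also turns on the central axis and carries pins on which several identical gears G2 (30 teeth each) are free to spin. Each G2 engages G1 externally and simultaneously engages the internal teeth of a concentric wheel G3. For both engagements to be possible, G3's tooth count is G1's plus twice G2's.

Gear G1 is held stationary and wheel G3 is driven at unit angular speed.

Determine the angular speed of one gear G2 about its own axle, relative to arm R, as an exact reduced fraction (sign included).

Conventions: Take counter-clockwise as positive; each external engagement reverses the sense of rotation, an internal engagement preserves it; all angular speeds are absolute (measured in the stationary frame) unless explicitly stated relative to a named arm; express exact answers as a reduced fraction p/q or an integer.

recognized (axles ride arm R): planetary set, 12/30/72 teeth
ring teeth: 12 + 2·30 = 72
12(ω_sun−ω_arm) = −72(ω_ring−ω_arm),  ω_sun = 0, ω_ring = 1
12(0−ω_arm) = −72(1−ω_arm)  ⇒  84·ω_arm = 72  ⇒  ω_arm = 6/7
sun–planet mesh: 12·(0−6/7) = −30·(ω_p−ω_arm)  ⇒  ω_p−ω_arm = 12/35
exact speed ratio = 12/35

12/35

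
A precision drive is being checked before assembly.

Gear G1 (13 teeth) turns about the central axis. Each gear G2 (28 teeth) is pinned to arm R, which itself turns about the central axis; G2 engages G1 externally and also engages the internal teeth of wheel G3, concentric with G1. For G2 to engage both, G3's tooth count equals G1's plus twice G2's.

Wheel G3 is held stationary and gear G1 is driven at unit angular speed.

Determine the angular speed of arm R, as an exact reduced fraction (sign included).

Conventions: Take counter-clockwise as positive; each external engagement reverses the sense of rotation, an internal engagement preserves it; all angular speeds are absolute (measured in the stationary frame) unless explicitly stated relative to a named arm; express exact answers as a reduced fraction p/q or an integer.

class = planetary set [G3 = 13+2·28 = 69; Willis about the carrier]
ring teeth: 13 + 2·28 = 69
13(ω_sun−ω_arm) = −69(ω_ring−ω_arm),  ω_ring = 0, ω_sun = 1
13(1−ω_arm) = −69(0−ω_arm)  ⇒  82·ω_arm = 13  ⇒  ω_arm = 13/82
exact speed ratio = 13/82

13/82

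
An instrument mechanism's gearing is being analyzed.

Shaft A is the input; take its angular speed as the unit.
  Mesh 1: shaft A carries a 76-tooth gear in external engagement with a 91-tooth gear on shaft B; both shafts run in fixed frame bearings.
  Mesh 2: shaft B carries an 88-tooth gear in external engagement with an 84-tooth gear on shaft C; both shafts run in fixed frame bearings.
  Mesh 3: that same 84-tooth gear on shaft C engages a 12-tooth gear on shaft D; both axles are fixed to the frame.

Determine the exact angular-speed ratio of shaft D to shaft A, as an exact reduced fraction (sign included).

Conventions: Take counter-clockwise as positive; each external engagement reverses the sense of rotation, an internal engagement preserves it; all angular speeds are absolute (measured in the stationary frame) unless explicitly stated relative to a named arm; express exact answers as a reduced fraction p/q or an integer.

class = fixed-axis compound train [3 meshes; 3 ratios multiply, 3 sense flips]
mesh 1 [76T→91T]: running ratio 76/91, sense −
mesh 2 [88T→84T]: running ratio 1672/1911, sense +
mesh 3 [84T→12T]: running ratio 1672/273, sense −
ω_out/ω_in = -1672/273

-1672/273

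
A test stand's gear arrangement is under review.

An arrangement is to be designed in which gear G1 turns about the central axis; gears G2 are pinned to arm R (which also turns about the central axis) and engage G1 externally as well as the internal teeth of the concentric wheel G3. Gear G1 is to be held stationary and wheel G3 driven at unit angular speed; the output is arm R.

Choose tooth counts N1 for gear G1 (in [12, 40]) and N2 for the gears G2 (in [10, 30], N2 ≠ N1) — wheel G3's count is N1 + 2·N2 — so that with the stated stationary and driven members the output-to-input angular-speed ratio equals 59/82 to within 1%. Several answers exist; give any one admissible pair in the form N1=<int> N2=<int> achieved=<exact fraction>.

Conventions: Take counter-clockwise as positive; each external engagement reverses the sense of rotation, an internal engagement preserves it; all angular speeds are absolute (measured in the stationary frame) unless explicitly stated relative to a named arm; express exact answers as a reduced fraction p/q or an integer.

class = planetary set [ratio 59/82 wanted; Willis about the carrier]
Willis with ω_sun = 0: ω_arm/ω_ring = N3/(N1+N3); set equal to 59/82  ⇒  N3/N1 = (59/82)/(1 − 59/82) = 59/23
N3 = N1 + 2·N2  ⇒  N2/N1 = (N3/N1 − 1)/2 = (59/23 − 1)/2 = 18/23
smallest multiple with N1 ≥ 12 and N2 ≥ 10: k = 1  ⇒  N1 = 1·23 = 23, N2 = 1·18 = 18 (N1 ≤ 40, N2 ≤ 30, N2 ≠ N1 ✓), N3 = 23 + 2·18 = 59
check: N3/(N1+N3) with N1 = 23, N3 = 59 gives 59/82; |achieved − target| = 0 ≤ 59/8200 ✓

N1=23 N2=18 achieved=59/82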